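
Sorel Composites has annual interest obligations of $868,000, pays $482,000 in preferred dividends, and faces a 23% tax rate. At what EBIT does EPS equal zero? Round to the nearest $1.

$1,493,974

Grossing the preferred dividend up to pre-tax terms: $482,000 / (1 − 0.23) = $625,974.03.
Financial break-even EBIT = interest + D_p ÷ (1 − t) = $868,000 + $625,974.03 = $1,493,974.03.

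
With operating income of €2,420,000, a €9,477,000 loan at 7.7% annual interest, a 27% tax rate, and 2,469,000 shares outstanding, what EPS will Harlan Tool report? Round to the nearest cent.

Pre-tax income = €2,420,000 − €729,729.00 = €1,690,271.00.
After tax at 27%: net income = €1,690,271.00 × 0.73 = €1,233,897.83.
Per share: €1,233,897.83 / 2,469,000 shares = €0.50.

€0.50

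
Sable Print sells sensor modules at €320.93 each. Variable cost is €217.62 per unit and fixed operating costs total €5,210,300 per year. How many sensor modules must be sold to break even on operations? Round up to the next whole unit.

50,434 sensor modules

Contribution margin per unit = €320.93 − €217.62 = €103.31.
Break-even volume = fixed costs ÷ CM per unit = €5,210,300 ÷ €103.31 = 50,433.65, so 50,434 sensor modules.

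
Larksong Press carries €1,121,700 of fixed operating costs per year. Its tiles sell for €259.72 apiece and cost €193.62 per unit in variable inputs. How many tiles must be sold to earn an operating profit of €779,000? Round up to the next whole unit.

Unit CM = price − variable cost = €259.72 − €193.62 = €66.10.
Required volume = (fixed costs + target profit) ÷ CM = (€1,121,700 + €779,000) ÷ €66.10 = 28,754.92, so 28,755 tiles.

28,755 tiles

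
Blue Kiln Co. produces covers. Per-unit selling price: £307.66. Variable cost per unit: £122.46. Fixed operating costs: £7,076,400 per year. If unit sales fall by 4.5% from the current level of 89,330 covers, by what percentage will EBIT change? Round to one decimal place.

At 89,330 units, contribution = 89,330 × £185.20 = £16,543,916.00.
Operating income = contribution − fixed costs = £16,543,916.00 − £7,076,400 = £9,467,516.00.
DOL = contribution ÷ EBIT = £16,543,916.00 ÷ £9,467,516.00 = 1.7474.
%ΔEBIT = DOL × %ΔSales = 1.7474 × -4.5% = -7.9%.

-7.9%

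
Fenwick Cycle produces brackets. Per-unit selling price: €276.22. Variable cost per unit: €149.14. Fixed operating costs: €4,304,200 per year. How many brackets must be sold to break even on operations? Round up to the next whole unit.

Unit CM = price − variable cost = €276.22 − €149.14 = €127.08.
Break-even volume = fixed costs ÷ CM per unit = €4,304,200 ÷ €127.08 = 33,870.00, so 33,871 brackets.

33,871 brackets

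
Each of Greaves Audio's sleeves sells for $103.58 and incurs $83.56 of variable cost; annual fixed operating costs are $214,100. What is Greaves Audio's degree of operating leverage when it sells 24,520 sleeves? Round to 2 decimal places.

Total contribution margin = 24,520 × $20.02 = $490,890.40.
EBIT = $490,890.40 − $214,100 = $276,790.40.
DOL = contribution ÷ EBIT = $490,890.40 ÷ $276,790.40 = 1.7735.

1.77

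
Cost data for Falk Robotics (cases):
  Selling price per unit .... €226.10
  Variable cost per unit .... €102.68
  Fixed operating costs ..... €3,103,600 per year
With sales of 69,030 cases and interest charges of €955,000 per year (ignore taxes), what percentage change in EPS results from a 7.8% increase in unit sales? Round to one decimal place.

Total contribution margin = 69,030 × €123.42 = €8,519,682.60.
Operating income = contribution − fixed costs = €8,519,682.60 − €3,103,600 = €5,416,082.60.
Interest = €955,000.00, so EBIT − I = €4,461,082.60.
DCL = total CM / (EBIT − I) = €8,519,682.60 / €4,461,082.60 = 1.9098.
%ΔEPS = DCL × %ΔSales = 1.9098 × +7.8% = +14.9%.

+14.9%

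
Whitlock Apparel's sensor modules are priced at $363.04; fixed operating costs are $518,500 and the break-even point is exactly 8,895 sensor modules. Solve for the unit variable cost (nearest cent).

$304.75

At break-even, FC = Q × (P − VC), so P − VC = $518,500 ÷ 8,895 = $58.2912.
Variable cost per unit = $363.04 − $58.2912 = $304.75.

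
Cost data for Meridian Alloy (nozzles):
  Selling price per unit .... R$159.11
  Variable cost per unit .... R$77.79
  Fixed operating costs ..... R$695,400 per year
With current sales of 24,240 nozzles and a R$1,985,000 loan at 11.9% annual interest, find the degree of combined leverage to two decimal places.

Contribution at this volume is 24,240 × R$81.32 = R$1,971,196.80.
Operating income = contribution − fixed costs = R$1,971,196.80 − R$695,400 = R$1,275,796.80. Interest = R$236,215.00.
DOL = R$1,971,196.80 ÷ R$1,275,796.80 = 1.5451; DFL = R$1,275,796.80 ÷ R$1,039,581.80 = 1.2272.
Combined leverage = 1.5451 × 1.2272 = 1.8961.

1.90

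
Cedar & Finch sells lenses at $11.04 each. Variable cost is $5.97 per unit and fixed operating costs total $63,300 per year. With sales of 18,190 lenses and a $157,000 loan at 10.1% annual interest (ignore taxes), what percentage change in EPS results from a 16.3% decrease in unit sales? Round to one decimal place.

At 18,190 units, contribution = 18,190 × $5.07 = $92,223.30.
EBIT = $92,223.30 − $63,300 = $28,923.30.
After interest of $15,857.00, pre-tax earnings = $13,066.30.
DCL = total CM / (EBIT − I) = $92,223.30 / $13,066.30 = 7.0581.
EPS therefore changes by 7.0581 × (-16.3%) = -115.0%.

-115.0%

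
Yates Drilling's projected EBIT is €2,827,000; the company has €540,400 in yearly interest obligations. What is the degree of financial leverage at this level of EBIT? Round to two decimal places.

1.24

Interest = €540,400.00.
DFL = EBIT ÷ (EBIT − I) = €2,827,000 ÷ (€2,827,000 − €540,400.00) = €2,827,000 ÷ €2,286,600.00 = 1.2363.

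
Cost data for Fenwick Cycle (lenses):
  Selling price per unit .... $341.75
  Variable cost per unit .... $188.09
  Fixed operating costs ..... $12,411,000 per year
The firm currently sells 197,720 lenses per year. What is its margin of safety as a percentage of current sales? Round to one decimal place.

Unit CM = price − variable cost = $341.75 − $188.09 = $153.66. Break-even units = $12,411,000 ÷ $153.66 = 80,769.23; break-even revenue = 80,769.23 × $341.75 = $27,602,884.62.
Actual sales revenue = 197,720 × $341.75 = $67,570,810.00.
Margin of safety = ($67,570,810.00 − $27,602,884.62) ÷ $67,570,810.00 = 59.1%.

59.1%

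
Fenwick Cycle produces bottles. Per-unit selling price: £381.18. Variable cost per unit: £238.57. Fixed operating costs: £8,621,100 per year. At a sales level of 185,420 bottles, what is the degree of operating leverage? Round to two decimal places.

Total contribution margin = 185,420 × £142.61 = £26,442,746.20.
Operating income = contribution − fixed costs = £26,442,746.20 − £8,621,100 = £17,821,646.20.
DOL = contribution ÷ EBIT = £26,442,746.20 ÷ £17,821,646.20 = 1.4837.

1.48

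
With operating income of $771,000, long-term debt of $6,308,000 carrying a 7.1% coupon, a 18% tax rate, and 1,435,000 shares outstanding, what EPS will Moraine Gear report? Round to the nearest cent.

Interest = $447,868.00, so EBT = $771,000 − $447,868.00 = $323,132.00.
Net income = $323,132.00 × (1 − 0.18) = $264,968.24.
EPS = $264,968.24 ÷ 1,435,000 = $0.18.

$0.18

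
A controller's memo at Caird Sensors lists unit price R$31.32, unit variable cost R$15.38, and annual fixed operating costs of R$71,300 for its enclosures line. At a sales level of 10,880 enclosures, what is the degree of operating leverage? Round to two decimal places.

1.70

Contribution at this volume is 10,880 × R$15.94 = R$173,427.20.
EBIT = R$173,427.20 − R$71,300 = R$102,127.20.
Degree of operating leverage = R$173,427.20 / R$102,127.20 = 1.6981.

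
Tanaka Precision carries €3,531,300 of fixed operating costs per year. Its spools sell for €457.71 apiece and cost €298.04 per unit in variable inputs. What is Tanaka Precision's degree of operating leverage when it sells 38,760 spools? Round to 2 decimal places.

Contribution at this volume is 38,760 × €159.67 = €6,188,809.20.
Subtracting fixed costs: EBIT = €6,188,809.20 − €3,531,300 = €2,657,509.20.
So DOL = total CM / EBIT = €6,188,809.20 / €2,657,509.20 = 2.3288.

2.33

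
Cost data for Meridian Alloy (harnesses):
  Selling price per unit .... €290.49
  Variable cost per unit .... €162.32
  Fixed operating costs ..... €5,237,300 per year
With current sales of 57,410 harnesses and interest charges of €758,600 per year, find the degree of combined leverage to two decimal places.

5.40

Contribution at this volume is 57,410 × €128.17 = €7,358,239.70.
Subtracting fixed costs: EBIT = €7,358,239.70 − €5,237,300 = €2,120,939.70. Interest = €758,600.00.
DOL = €7,358,239.70 ÷ €2,120,939.70 = 3.4693; DFL = €2,120,939.70 ÷ €1,362,339.70 = 1.5568.
Combined leverage = 3.4693 × 1.5568 = 5.4010.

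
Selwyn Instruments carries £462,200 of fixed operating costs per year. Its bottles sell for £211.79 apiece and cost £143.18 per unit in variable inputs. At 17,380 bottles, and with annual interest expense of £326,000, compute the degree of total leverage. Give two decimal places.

Total contribution margin = 17,380 × £68.61 = £1,192,441.80.
Subtracting fixed costs: EBIT = £1,192,441.80 − £462,200 = £730,241.80. Interest = £326,000.00, so EBIT − I = £404,241.80.
Degree of total leverage = total CM / (EBIT − interest) = £1,192,441.80 / £404,241.80 = 2.9498.

2.95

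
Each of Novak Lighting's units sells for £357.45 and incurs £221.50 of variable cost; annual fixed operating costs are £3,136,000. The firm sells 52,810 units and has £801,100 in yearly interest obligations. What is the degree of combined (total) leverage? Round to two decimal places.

2.21

At 52,810 units, contribution = 52,810 × £135.95 = £7,179,519.50.
Operating income = contribution − fixed costs = £7,179,519.50 − £3,136,000 = £4,043,519.50. Interest = £801,100.00, so EBIT − I = £3,242,419.50.
DCL = contribution ÷ (EBIT − I) = £7,179,519.50 ÷ £3,242,419.50 = 2.2142.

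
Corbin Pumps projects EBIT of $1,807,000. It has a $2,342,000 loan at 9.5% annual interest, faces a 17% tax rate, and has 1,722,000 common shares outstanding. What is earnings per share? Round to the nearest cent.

$0.76

Pre-tax income = $1,807,000 − $222,490.00 = $1,584,510.00.
After tax at 17%: net income = $1,584,510.00 × 0.83 = $1,315,143.30.
EPS = $1,315,143.30 ÷ 1,722,000 = $0.76.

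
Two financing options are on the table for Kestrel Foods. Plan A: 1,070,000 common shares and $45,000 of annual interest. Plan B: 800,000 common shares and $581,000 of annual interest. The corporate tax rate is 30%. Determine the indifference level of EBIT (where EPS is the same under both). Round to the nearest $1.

$2,169,148

At indifference, (EBIT − 45,000)(1 − t)/1,070,000 = (EBIT − 581,000)(1 − t)/800,000.
Cancelling (1 − t) and cross-multiplying: 800,000·(EBIT − 45,000) = 1,070,000·(EBIT − 581,000).
Solving, EBIT = (581,000·1,070,000 − 45,000·800,000) / (1,070,000 − 800,000) = 585,670,000,000 / 270,000 = 2,169,148.15.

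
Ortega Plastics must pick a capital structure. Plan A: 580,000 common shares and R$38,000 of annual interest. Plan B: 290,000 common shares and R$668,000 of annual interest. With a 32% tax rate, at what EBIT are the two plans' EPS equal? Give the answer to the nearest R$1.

R$1,298,000

At indifference, (EBIT − 38,000)(1 − t)/580,000 = (EBIT − 668,000)(1 − t)/290,000.
The (1 − t) factor cancels: (EBIT − 38,000) × 290,000 = (EBIT − 668,000) × 580,000.
EBIT × (580,000 − 290,000) = 668,000 × 580,000 − 38,000 × 290,000 = 376,420,000,000, so EBIT = 376,420,000,000 ÷ 290,000 = 1,298,000.00.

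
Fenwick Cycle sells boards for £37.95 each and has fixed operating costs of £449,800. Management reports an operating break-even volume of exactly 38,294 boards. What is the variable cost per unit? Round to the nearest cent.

£26.20

Contribution per unit must be FC / Q = £449,800 / 38,294 = £11.7460.
Variable cost per unit = £37.95 − £11.7460 = £26.20.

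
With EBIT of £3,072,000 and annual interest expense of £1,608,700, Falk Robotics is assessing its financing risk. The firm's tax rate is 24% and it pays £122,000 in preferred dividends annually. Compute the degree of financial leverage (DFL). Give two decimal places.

Annual interest charges come to £1,608,700.00.
Pre-tax preferred-dividend burden = £122,000 ÷ (1 − 0.24) = £160,526.32.
DFL = EBIT ÷ [EBIT − I − D_p/(1−t)] = £3,072,000 ÷ [£3,072,000 − £1,608,700.00 − £160,526.32] = £3,072,000 ÷ £1,302,773.68 = 2.3580.

2.36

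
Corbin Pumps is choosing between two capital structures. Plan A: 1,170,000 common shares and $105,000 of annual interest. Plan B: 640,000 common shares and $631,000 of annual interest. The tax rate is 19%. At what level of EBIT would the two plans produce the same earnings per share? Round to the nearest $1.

$1,266,170

Set EPS_A = EPS_B: (EBIT − $105,000)(1 − 0.19) ÷ 1,170,000 = (EBIT − $631,000)(1 − 0.19) ÷ 640,000.
The (1 − t) factor cancels: (EBIT − 105,000) × 640,000 = (EBIT − 631,000) × 1,170,000.
EBIT × (1,170,000 − 640,000) = 631,000 × 1,170,000 − 105,000 × 640,000 = 671,070,000,000, so EBIT = 671,070,000,000 ÷ 530,000 = 1,266,169.81.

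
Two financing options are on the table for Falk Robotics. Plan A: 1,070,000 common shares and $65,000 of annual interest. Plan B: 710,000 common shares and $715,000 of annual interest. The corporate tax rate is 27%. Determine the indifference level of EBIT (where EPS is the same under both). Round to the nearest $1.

Set EPS_A = EPS_B: (EBIT − $65,000)(1 − 0.27) ÷ 1,070,000 = (EBIT − $715,000)(1 − 0.27) ÷ 710,000.
Cancelling (1 − t) and cross-multiplying: 710,000·(EBIT − 65,000) = 1,070,000·(EBIT − 715,000).
Solving, EBIT = (715,000·1,070,000 − 65,000·710,000) / (1,070,000 − 710,000) = 718,900,000,000 / 360,000 = 1,996,944.44.

$1,996,944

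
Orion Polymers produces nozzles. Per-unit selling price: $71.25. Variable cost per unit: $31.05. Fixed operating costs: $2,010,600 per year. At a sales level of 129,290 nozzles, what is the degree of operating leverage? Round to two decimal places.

Contribution at this volume is 129,290 × $40.20 = $5,197,458.00.
EBIT = $5,197,458.00 − $2,010,600 = $3,186,858.00.
So DOL = total CM / EBIT = $5,197,458.00 / $3,186,858.00 = 1.6309.

1.63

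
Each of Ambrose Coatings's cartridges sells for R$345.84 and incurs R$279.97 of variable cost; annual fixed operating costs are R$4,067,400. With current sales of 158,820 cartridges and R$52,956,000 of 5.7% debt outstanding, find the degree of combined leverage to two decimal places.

Contribution at this volume is 158,820 × R$65.87 = R$10,461,473.40.
Subtracting fixed costs: EBIT = R$10,461,473.40 − R$4,067,400 = R$6,394,073.40. Interest = R$3,018,492.00, so EBIT − I = R$3,375,581.40.
DCL = contribution ÷ (EBIT − I) = R$10,461,473.40 ÷ R$3,375,581.40 = 3.0992.

3.10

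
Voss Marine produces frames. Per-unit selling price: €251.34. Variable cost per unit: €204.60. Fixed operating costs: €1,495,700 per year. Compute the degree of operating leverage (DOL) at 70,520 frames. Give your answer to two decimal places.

1.83

At 70,520 units, contribution = 70,520 × €46.74 = €3,296,104.80.
Operating income = contribution − fixed costs = €3,296,104.80 − €1,495,700 = €1,800,404.80.
Degree of operating leverage = €3,296,104.80 / €1,800,404.80 = 1.8308.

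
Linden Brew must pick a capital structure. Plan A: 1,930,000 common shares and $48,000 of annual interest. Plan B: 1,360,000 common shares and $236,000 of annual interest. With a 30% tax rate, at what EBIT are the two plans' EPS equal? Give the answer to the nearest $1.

Set EPS_A = EPS_B: (EBIT − $48,000)(1 − 0.30) ÷ 1,930,000 = (EBIT − $236,000)(1 − 0.30) ÷ 1,360,000.
Cancelling (1 − t) and cross-multiplying: 1,360,000·(EBIT − 48,000) = 1,930,000·(EBIT − 236,000).
Solving, EBIT = (236,000·1,930,000 − 48,000·1,360,000) / (1,930,000 − 1,360,000) = 390,200,000,000 / 570,000 = 684,561.40.

$684,561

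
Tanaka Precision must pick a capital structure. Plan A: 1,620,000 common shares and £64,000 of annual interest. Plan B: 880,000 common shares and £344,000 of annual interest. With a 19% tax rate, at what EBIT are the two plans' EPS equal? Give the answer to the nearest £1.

At indifference, (EBIT − 64,000)(1 − t)/1,620,000 = (EBIT − 344,000)(1 − t)/880,000.
Cancelling (1 − t) and cross-multiplying: 880,000·(EBIT − 64,000) = 1,620,000·(EBIT − 344,000).
EBIT × (1,620,000 − 880,000) = 344,000 × 1,620,000 − 64,000 × 880,000 = 500,960,000,000, so EBIT = 500,960,000,000 ÷ 740,000 = 676,972.97.

£676,973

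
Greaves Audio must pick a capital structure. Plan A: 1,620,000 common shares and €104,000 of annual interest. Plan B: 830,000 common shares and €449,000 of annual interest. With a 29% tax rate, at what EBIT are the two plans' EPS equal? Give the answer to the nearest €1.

€811,468

Set EPS_A = EPS_B: (EBIT − €104,000)(1 − 0.29) ÷ 1,620,000 = (EBIT − €449,000)(1 − 0.29) ÷ 830,000.
Cancelling (1 − t) and cross-multiplying: 830,000·(EBIT − 104,000) = 1,620,000·(EBIT − 449,000).
Solving, EBIT = (449,000·1,620,000 − 104,000·830,000) / (1,620,000 − 830,000) = 641,060,000,000 / 790,000 = 811,468.35.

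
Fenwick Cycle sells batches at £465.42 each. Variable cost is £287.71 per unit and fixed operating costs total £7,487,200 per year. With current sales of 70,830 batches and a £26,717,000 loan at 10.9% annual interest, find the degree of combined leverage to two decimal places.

5.75

Contribution at this volume is 70,830 × £177.71 = £12,587,199.30.
EBIT = £12,587,199.30 − £7,487,200 = £5,099,999.30. Interest = £2,912,153.00.
DOL = £12,587,199.30 ÷ £5,099,999.30 = 2.4681; DFL = £5,099,999.30 ÷ £2,187,846.30 = 2.3311.
Combined leverage = 2.4681 × 2.3311 = 5.7534.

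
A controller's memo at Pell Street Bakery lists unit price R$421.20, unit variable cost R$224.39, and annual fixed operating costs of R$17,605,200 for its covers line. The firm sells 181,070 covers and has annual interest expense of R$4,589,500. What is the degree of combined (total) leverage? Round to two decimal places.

At 181,070 units, contribution = 181,070 × R$196.81 = R$35,636,386.70.
Subtracting fixed costs: EBIT = R$35,636,386.70 − R$17,605,200 = R$18,031,186.70. Interest = R$4,589,500.00, so EBIT − I = R$13,441,686.70.
Degree of total leverage = total CM / (EBIT − interest) = R$35,636,386.70 / R$13,441,686.70 = 2.6512.

2.65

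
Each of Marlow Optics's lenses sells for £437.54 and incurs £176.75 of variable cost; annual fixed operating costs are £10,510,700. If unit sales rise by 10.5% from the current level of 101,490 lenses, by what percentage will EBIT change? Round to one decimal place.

+17.4%

At 101,490 units, contribution = 101,490 × £260.79 = £26,467,577.10.
Subtracting fixed costs: EBIT = £26,467,577.10 − £10,510,700 = £15,956,877.10.
DOL = contribution ÷ EBIT = £26,467,577.10 ÷ £15,956,877.10 = 1.6587.
So EBIT moves 1.6587 × (+10.5%) = +17.4%.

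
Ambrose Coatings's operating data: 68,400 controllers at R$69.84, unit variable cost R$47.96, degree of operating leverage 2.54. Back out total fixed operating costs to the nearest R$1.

Contribution at this volume is 68,400 × R$21.88 = R$1,496,592.00.
DOL = contribution / EBIT, so EBIT = R$1,496,592.00 / 2.54 = R$589,209.45.
Fixed costs = CM − EBIT = R$1,496,592.00 − R$589,209.45 = R$907,383.

R$907,383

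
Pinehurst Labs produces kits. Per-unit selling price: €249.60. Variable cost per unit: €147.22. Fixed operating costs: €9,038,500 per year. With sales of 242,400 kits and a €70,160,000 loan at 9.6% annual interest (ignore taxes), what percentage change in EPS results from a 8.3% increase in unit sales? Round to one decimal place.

At 242,400 units, contribution = 242,400 × €102.38 = €24,816,912.00.
Operating income = contribution − fixed costs = €24,816,912.00 − €9,038,500 = €15,778,412.00.
Interest = €6,735,360.00, so EBIT − I = €9,043,052.00.
DCL = total CM / (EBIT − I) = €24,816,912.00 / €9,043,052.00 = 2.7443.
%ΔEPS = DCL × %ΔSales = 2.7443 × +8.3% = +22.8%.

+22.8%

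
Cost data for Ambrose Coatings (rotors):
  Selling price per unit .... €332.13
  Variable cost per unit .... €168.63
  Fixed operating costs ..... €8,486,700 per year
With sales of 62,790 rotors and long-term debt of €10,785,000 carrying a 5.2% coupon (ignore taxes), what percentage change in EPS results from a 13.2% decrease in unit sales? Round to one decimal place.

-111.2%

Contribution at this volume is 62,790 × €163.50 = €10,266,165.00.
Operating income = contribution − fixed costs = €10,266,165.00 − €8,486,700 = €1,779,465.00.
Interest = €560,820.00, so EBIT − I = €1,218,645.00.
DCL = total CM / (EBIT − I) = €10,266,165.00 / €1,218,645.00 = 8.4242.
%ΔEPS = DCL × %ΔSales = 8.4242 × -13.2% = -111.2%.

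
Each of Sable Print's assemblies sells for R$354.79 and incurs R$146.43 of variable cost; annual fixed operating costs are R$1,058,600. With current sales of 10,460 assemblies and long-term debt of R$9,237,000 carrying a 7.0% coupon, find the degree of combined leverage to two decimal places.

Total contribution margin = 10,460 × R$208.36 = R$2,179,445.60.
EBIT = R$2,179,445.60 − R$1,058,600 = R$1,120,845.60. Interest = R$646,590.00.
DOL = R$2,179,445.60 ÷ R$1,120,845.60 = 1.9445; DFL = R$1,120,845.60 ÷ R$474,255.60 = 2.3634.
DCL = DOL × DFL = 1.9445 × 2.3634 = 4.5956.

4.60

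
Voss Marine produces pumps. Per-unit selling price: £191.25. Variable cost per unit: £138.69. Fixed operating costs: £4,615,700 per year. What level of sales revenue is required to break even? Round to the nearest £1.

£16,795,141

CM per unit = £191.25 − £138.69 = £52.56; CM ratio = £52.56 / £191.25 = 0.2748.
Break-even sales = FC ÷ CM ratio = £4,615,700 × £191.25 / £52.56 = £16,795,141.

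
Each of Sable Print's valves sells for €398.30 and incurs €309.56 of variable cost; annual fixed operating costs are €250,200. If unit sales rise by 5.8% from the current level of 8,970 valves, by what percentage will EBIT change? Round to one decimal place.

Contribution at this volume is 8,970 × €88.74 = €795,997.80.
Subtracting fixed costs: EBIT = €795,997.80 − €250,200 = €545,797.80.
Degree of operating leverage = €795,997.80 / €545,797.80 = 1.4584.
Operating income changes by 1.4584 × +5.8% = +8.5%.

+8.5%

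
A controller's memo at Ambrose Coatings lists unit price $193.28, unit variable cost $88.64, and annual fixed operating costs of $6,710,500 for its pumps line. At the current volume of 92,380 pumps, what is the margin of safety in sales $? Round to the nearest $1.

$5,460,277

Contribution margin per unit = $193.28 − $88.64 = $104.64. Break-even units = $6,710,500 ÷ $104.64 = 64,129.40; break-even revenue = 64,129.40 × $193.28 = $12,394,929.66.
Actual sales revenue = 92,380 × $193.28 = $17,855,206.40.
Margin of safety = $17,855,206.40 − $12,394,929.66 = $5,460,277.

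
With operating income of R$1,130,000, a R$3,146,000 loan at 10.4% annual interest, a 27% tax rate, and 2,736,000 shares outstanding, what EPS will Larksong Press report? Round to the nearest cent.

Interest = R$327,184.00, so EBT = R$1,130,000 − R$327,184.00 = R$802,816.00.
Net income = R$802,816.00 × (1 − 0.27) = R$586,055.68.
EPS = R$586,055.68 ÷ 2,736,000 = R$0.21.

R$0.21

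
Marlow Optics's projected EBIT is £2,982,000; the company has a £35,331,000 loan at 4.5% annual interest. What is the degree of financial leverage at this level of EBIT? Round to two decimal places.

2.14

Interest = £1,589,895.00.
Degree of financial leverage = EBIT / (EBIT − interest) = £2,982,000 / £1,392,105.00 = 2.1421.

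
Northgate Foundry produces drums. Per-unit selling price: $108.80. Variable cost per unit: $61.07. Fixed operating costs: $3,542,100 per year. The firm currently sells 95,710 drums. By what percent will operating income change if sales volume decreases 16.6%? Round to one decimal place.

Total contribution margin = 95,710 × $47.73 = $4,568,238.30.
Operating income = contribution − fixed costs = $4,568,238.30 − $3,542,100 = $1,026,138.30.
So DOL = total CM / EBIT = $4,568,238.30 / $1,026,138.30 = 4.4519.
So EBIT moves 4.4519 × (-16.6%) = -73.9%.

-73.9%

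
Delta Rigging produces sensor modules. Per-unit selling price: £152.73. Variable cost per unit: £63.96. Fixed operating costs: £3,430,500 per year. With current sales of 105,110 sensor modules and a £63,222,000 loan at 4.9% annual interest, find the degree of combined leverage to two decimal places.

3.33

Contribution at this volume is 105,110 × £88.77 = £9,330,614.70.
Subtracting fixed costs: EBIT = £9,330,614.70 − £3,430,500 = £5,900,114.70. Interest = £3,097,878.00, so EBIT − I = £2,802,236.70.
Degree of total leverage = total CM / (EBIT − interest) = £9,330,614.70 / £2,802,236.70 = 3.3297.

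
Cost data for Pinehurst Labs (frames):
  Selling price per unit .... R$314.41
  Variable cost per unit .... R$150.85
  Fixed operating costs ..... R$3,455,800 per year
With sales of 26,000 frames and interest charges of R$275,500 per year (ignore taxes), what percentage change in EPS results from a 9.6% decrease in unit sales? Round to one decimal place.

Total contribution margin = 26,000 × R$163.56 = R$4,252,560.00.
Operating income = contribution − fixed costs = R$4,252,560.00 − R$3,455,800 = R$796,760.00.
After interest of R$275,500.00, pre-tax earnings = R$521,260.00.
DCL = total CM / (EBIT − I) = R$4,252,560.00 / R$521,260.00 = 8.1582.
%ΔEPS = DCL × %ΔSales = 8.1582 × -9.6% = -78.3%.

-78.3%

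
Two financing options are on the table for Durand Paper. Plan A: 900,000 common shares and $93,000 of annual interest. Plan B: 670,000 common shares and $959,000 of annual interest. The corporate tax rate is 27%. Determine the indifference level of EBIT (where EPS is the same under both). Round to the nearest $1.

At indifference, (EBIT − 93,000)(1 − t)/900,000 = (EBIT − 959,000)(1 − t)/670,000.
Cancelling (1 − t) and cross-multiplying: 670,000·(EBIT − 93,000) = 900,000·(EBIT − 959,000).
EBIT × (900,000 − 670,000) = 959,000 × 900,000 − 93,000 × 670,000 = 800,790,000,000, so EBIT = 800,790,000,000 ÷ 230,000 = 3,481,695.65.

$3,481,696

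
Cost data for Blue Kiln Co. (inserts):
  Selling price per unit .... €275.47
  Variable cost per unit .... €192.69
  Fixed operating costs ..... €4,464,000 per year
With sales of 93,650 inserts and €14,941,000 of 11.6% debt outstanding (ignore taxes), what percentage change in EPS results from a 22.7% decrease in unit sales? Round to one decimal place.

-113.2%

At 93,650 units, contribution = 93,650 × €82.78 = €7,752,347.00.
Operating income = contribution − fixed costs = €7,752,347.00 − €4,464,000 = €3,288,347.00.
After interest of €1,733,156.00, pre-tax earnings = €1,555,191.00.
Degree of combined leverage = contribution ÷ (EBIT − I) = €7,752,347.00 ÷ €1,555,191.00 = 4.9848.
%ΔEPS = DCL × %ΔSales = 4.9848 × -22.7% = -113.2%.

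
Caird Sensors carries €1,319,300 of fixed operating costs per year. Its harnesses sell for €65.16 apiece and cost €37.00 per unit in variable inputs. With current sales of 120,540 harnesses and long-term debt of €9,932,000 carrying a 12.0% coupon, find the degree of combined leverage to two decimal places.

At 120,540 units, contribution = 120,540 × €28.16 = €3,394,406.40.
Operating income = contribution − fixed costs = €3,394,406.40 − €1,319,300 = €2,075,106.40. Interest = €1,191,840.00.
DOL = €3,394,406.40 ÷ €2,075,106.40 = 1.6358; DFL = €2,075,106.40 ÷ €883,266.40 = 2.3494.
Combined leverage = 1.6358 × 2.3494 = 3.8431.

3.84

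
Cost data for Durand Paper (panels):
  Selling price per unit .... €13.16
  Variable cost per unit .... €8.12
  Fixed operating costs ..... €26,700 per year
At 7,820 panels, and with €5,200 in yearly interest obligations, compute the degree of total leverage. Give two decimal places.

5.25

Contribution at this volume is 7,820 × €5.04 = €39,412.80.
Operating income = contribution − fixed costs = €39,412.80 − €26,700 = €12,712.80. Interest = €5,200.00, so EBIT − I = €7,512.80.
DCL = contribution ÷ (EBIT − I) = €39,412.80 ÷ €7,512.80 = 5.2461.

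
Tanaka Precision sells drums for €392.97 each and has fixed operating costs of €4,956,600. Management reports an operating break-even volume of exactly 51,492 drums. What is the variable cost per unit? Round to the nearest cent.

€296.71

Contribution per unit must be FC / Q = €4,956,600 / 51,492 = €96.2596.
Hence VC = price − CM = €392.97 − €96.2596 = €296.71.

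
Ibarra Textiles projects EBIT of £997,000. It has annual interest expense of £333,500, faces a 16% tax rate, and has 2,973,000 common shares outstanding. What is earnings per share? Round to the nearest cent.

£0.19

Pre-tax income = £997,000 − £333,500.00 = £663,500.00.
After tax at 16%: net income = £663,500.00 × 0.84 = £557,340.00.
EPS = £557,340.00 ÷ 2,973,000 = £0.19.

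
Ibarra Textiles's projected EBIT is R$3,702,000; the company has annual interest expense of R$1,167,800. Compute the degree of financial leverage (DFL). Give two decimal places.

1.46

Annual interest charges come to R$1,167,800.00.
Degree of financial leverage = EBIT / (EBIT − interest) = R$3,702,000 / R$2,534,200.00 = 1.4608.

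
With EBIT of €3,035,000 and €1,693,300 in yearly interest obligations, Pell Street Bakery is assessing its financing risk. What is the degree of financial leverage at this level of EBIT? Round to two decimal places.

Interest = €1,693,300.00.
Degree of financial leverage = EBIT / (EBIT − interest) = €3,035,000 / €1,341,700.00 = 2.2621.

2.26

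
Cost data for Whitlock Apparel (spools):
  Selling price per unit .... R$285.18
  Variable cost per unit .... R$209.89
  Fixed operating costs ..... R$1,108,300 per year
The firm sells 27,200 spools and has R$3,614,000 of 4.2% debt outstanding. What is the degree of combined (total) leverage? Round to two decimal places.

Contribution at this volume is 27,200 × R$75.29 = R$2,047,888.00.
EBIT = R$2,047,888.00 − R$1,108,300 = R$939,588.00. Interest = R$151,788.00.
DOL = R$2,047,888.00 ÷ R$939,588.00 = 2.1796; DFL = R$939,588.00 ÷ R$787,800.00 = 1.1927.
DCL = DOL × DFL = 2.1796 × 1.1927 = 2.5996.

2.60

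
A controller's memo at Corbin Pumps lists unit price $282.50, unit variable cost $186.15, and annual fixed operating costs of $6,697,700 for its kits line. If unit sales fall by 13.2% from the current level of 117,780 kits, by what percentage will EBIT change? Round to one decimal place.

-32.2%

At 117,780 units, contribution = 117,780 × $96.35 = $11,348,103.00.
EBIT = $11,348,103.00 − $6,697,700 = $4,650,403.00.
Degree of operating leverage = $11,348,103.00 / $4,650,403.00 = 2.4402.
%ΔEBIT = DOL × %ΔSales = 2.4402 × -13.2% = -32.2%.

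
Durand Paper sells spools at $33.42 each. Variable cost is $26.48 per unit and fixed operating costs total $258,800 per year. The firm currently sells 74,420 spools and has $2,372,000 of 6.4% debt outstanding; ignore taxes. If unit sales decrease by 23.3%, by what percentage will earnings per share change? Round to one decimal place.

-113.7%

Contribution at this volume is 74,420 × $6.94 = $516,474.80.
Operating income = contribution − fixed costs = $516,474.80 − $258,800 = $257,674.80.
Interest = $151,808.00, so EBIT − I = $105,866.80.
Degree of combined leverage = contribution ÷ (EBIT − I) = $516,474.80 ÷ $105,866.80 = 4.8785.
EPS therefore changes by 4.8785 × (-23.3%) = -113.7%.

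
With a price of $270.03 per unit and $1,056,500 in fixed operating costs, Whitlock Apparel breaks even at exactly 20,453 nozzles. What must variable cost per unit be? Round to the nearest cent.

At break-even, FC = Q × (P − VC), so P − VC = $1,056,500 ÷ 20,453 = $51.6550.
Hence VC = price − CM = $270.03 − $51.6550 = $218.37.

$218.37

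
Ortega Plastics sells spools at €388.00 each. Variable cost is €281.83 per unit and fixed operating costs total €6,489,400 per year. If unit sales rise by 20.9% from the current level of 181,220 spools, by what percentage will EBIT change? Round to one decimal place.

+31.5%

Contribution at this volume is 181,220 × €106.17 = €19,240,127.40.
Operating income = contribution − fixed costs = €19,240,127.40 − €6,489,400 = €12,750,727.40.
So DOL = total CM / EBIT = €19,240,127.40 / €12,750,727.40 = 1.5089.
Operating income changes by 1.5089 × +20.9% = +31.5%.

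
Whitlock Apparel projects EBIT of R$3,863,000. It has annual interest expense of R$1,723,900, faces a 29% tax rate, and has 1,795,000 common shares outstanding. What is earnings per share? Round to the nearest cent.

R$0.85

Pre-tax income = R$3,863,000 − R$1,723,900.00 = R$2,139,100.00.
Net income = R$2,139,100.00 × (1 − 0.29) = R$1,518,761.00.
EPS = R$1,518,761.00 ÷ 1,795,000 = R$0.85.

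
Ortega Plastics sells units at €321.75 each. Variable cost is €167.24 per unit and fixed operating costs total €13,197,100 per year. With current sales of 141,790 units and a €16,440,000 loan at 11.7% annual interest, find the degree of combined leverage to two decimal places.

3.23

Total contribution margin = 141,790 × €154.51 = €21,907,972.90.
Subtracting fixed costs: EBIT = €21,907,972.90 − €13,197,100 = €8,710,872.90. Interest = €1,923,480.00.
DOL = €21,907,972.90 ÷ €8,710,872.90 = 2.5150; DFL = €8,710,872.90 ÷ €6,787,392.90 = 1.2834.
Combined leverage = 2.5150 × 1.2834 = 3.2278.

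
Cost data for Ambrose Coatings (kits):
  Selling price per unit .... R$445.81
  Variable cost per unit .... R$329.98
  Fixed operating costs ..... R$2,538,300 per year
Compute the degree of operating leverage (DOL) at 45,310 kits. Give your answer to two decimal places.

1.94

Contribution at this volume is 45,310 × R$115.83 = R$5,248,257.30.
EBIT = R$5,248,257.30 − R$2,538,300 = R$2,709,957.30.
Degree of operating leverage = R$5,248,257.30 / R$2,709,957.30 = 1.9367.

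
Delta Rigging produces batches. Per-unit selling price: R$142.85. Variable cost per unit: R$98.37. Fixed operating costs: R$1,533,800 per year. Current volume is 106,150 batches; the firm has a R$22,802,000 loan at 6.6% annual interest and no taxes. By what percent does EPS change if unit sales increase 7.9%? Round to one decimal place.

Total contribution margin = 106,150 × R$44.48 = R$4,721,552.00.
EBIT = R$4,721,552.00 − R$1,533,800 = R$3,187,752.00.
Interest = R$1,504,932.00, so EBIT − I = R$1,682,820.00.
Degree of combined leverage = contribution ÷ (EBIT − I) = R$4,721,552.00 ÷ R$1,682,820.00 = 2.8057.
%ΔEPS = DCL × %ΔSales = 2.8057 × +7.9% = +22.2%.

+22.2%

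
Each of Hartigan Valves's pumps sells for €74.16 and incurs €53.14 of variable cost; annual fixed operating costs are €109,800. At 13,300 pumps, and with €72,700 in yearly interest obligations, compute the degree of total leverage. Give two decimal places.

2.88

At 13,300 units, contribution = 13,300 × €21.02 = €279,566.00.
EBIT = €279,566.00 − €109,800 = €169,766.00. Interest = €72,700.00, so EBIT − I = €97,066.00.
DCL = contribution ÷ (EBIT − I) = €279,566.00 ÷ €97,066.00 = 2.8802.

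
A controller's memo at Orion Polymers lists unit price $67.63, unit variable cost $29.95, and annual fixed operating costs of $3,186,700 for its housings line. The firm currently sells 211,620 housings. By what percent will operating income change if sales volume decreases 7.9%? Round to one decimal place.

At 211,620 units, contribution = 211,620 × $37.68 = $7,973,841.60.
EBIT = $7,973,841.60 − $3,186,700 = $4,787,141.60.
DOL = contribution ÷ EBIT = $7,973,841.60 ÷ $4,787,141.60 = 1.6657.
Operating income changes by 1.6657 × -7.9% = -13.2%.

-13.2%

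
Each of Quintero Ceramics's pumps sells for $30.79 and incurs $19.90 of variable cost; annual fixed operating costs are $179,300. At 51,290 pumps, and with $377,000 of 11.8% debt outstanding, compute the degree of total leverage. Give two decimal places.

1.67

At 51,290 units, contribution = 51,290 × $10.89 = $558,548.10.
Operating income = contribution − fixed costs = $558,548.10 − $179,300 = $379,248.10. Interest = $44,486.00.
DOL = $558,548.10 ÷ $379,248.10 = 1.4728; DFL = $379,248.10 ÷ $334,762.10 = 1.1329.
Combined leverage = 1.4728 × 1.1329 = 1.6685.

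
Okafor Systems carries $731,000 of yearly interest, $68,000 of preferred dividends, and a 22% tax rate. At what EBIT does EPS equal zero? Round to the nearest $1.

Preferred dividends are paid after tax, so their pre-tax equivalent is $68,000 ÷ (1 − 0.22) = $87,179.49.
EPS = 0 when EBIT covers interest plus the pre-tax preferred burden: $731,000 + $87,179.49 = $818,179.49.

$818,179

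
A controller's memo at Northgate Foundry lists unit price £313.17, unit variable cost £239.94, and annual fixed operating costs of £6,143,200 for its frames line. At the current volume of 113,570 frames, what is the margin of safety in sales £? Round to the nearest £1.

Contribution margin per unit = £313.17 − £239.94 = £73.23. Break-even units = £6,143,200 ÷ £73.23 = 83,889.12; break-even revenue = 83,889.12 × £313.17 = £26,271,554.61.
Current sales = 113,570 × £313.17 = £35,566,716.90.
Margin of safety = £35,566,716.90 − £26,271,554.61 = £9,295,162.

£9,295,162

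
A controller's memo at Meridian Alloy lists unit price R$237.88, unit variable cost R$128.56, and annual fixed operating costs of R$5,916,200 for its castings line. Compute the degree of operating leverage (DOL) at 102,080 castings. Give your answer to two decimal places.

2.13

Total contribution margin = 102,080 × R$109.32 = R$11,159,385.60.
Operating income = contribution − fixed costs = R$11,159,385.60 − R$5,916,200 = R$5,243,185.60.
Degree of operating leverage = R$11,159,385.60 / R$5,243,185.60 = 2.1284.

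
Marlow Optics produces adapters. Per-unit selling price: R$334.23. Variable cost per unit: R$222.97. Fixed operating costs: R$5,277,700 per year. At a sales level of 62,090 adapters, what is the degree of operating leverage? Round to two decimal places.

At 62,090 units, contribution = 62,090 × R$111.26 = R$6,908,133.40.
EBIT = R$6,908,133.40 − R$5,277,700 = R$1,630,433.40.
DOL = contribution ÷ EBIT = R$6,908,133.40 ÷ R$1,630,433.40 = 4.2370.

4.24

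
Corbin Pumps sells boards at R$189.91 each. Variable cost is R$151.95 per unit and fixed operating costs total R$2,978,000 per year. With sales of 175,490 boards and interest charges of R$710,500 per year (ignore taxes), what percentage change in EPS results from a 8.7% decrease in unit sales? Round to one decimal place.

Total contribution margin = 175,490 × R$37.96 = R$6,661,600.40.
Subtracting fixed costs: EBIT = R$6,661,600.40 − R$2,978,000 = R$3,683,600.40.
Interest = R$710,500.00, so EBIT − I = R$2,973,100.40.
DCL = total CM / (EBIT − I) = R$6,661,600.40 / R$2,973,100.40 = 2.2406.
%ΔEPS = DCL × %ΔSales = 2.2406 × -8.7% = -19.5%.

-19.5%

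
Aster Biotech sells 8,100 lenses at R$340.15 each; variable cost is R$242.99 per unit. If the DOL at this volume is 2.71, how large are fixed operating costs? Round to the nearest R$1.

R$496,592

Contribution at this volume is 8,100 × R$97.16 = R$786,996.00.
Since DOL = CM ÷ EBIT, EBIT = R$786,996.00 ÷ 2.71 = R$290,404.43.
And FC = contribution − EBIT = R$786,996.00 − R$290,404.43 = R$496,592.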